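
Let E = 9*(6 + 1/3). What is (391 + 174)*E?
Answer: 32205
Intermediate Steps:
E = 57 (E = 9*(6 + ⅓) = 9*(19/3) = 57)
(391 + 174)*E = (391 + 174)*57 = 565*57 = 32205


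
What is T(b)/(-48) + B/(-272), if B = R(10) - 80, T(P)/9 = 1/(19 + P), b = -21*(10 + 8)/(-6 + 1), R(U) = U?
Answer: 32855/128656 ≈ 0.25537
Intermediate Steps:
b = 378/5 (b = -21/((-5/18)) = -21/((-5*1/18)) = -21/(-5/18) = -21*(-18/5) = 378/5 ≈ 75.600)
T(P) = 9/(19 + P)
B = -70 (B = 10 - 80 = -70)
T(b)/(-48) + B/(-272) = (9/(19 + 378/5))/(-48) - 70/(-272) = (9/(473/5))*(-1/48) - 70*(-1/272) = (9*(5/473))*(-1/48) + 35/136 = (45/473)*(-1/48) + 35/136 = -15/7568 + 35/136 = 32855/128656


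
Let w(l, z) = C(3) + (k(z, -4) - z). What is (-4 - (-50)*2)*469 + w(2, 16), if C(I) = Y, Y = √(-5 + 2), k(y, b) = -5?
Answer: 45003 + I*√3 ≈ 45003.0 + 1.732*I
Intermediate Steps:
Y = I*√3 (Y = √(-3) = I*√3 ≈ 1.732*I)
C(I) = I*√3
w(l, z) = -5 - z + I*√3 (w(l, z) = I*√3 + (-5 - z) = -5 - z + I*√3)
(-4 - (-50)*2)*469 + w(2, 16) = (-4 - (-50)*2)*469 + (-5 - 1*16 + I*√3) = (-4 - 10*(-10))*469 + (-5 - 16 + I*√3) = (-4 + 100)*469 + (-21 + I*√3) = 96*469 + (-21 + I*√3) = 45024 + (-21 + I*√3) = 45003 + I*√3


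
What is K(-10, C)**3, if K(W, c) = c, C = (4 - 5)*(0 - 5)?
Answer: 125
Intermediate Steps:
C = 5 (C = -1*(-5) = 5)
K(-10, C)**3 = 5**3 = 125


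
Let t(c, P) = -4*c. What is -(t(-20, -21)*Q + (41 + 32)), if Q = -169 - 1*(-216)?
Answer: -3833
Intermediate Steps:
Q = 47 (Q = -169 + 216 = 47)
-(t(-20, -21)*Q + (41 + 32)) = -(-4*(-20)*47 + (41 + 32)) = -(80*47 + 73) = -(3760 + 73) = -1*3833 = -3833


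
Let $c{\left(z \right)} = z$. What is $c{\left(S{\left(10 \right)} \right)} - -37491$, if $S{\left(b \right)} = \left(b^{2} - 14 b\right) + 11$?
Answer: $37462$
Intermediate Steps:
$S{\left(b \right)} = 11 + b^{2} - 14 b$
$c{\left(S{\left(10 \right)} \right)} - -37491 = \left(11 + 10^{2} - 140\right) - -37491 = \left(11 + 100 - 140\right) + 37491 = -29 + 37491 = 37462$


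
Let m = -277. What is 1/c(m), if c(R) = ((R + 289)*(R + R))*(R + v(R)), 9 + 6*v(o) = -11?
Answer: 1/1863656 ≈ 5.3658e-7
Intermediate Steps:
v(o) = -10/3 (v(o) = -3/2 + (1/6)*(-11) = -3/2 - 11/6 = -10/3)
c(R) = 2*R*(289 + R)*(-10/3 + R) (c(R) = ((R + 289)*(R + R))*(R - 10/3) = ((289 + R)*(2*R))*(-10/3 + R) = (2*R*(289 + R))*(-10/3 + R) = 2*R*(289 + R)*(-10/3 + R))
1/c(m) = 1/((2/3)*(-277)*(-2890 + 3*(-277)**2 + 857*(-277))) = 1/((2/3)*(-277)*(-2890 + 3*76729 - 237389)) = 1/((2/3)*(-277)*(-2890 + 230187 - 237389)) = 1/((2/3)*(-277)*(-10092)) = 1/1863656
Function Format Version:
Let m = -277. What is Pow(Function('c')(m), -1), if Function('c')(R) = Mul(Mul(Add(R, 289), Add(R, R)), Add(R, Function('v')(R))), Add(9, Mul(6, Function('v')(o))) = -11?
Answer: Rational(1, 1863656) ≈ 5.3658e-7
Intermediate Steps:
Function('v')(o) = Rational(-10, 3) (Function('v')(o) = Add(Rational(-3, 2), Mul(Rational(1, 6), -11)) = Add(Rational(-3, 2), Rational(-11, 6)) = Rational(-10, 3))
Function('c')(R) = Mul(2, R, Add(289, R), Add(Rational(-10, 3), R)) (Function('c')(R) = Mul(Mul(Add(R, 289), Add(R, R)), Add(R, Rational(-10, 3))) = Mul(Mul(Add(289, R), Mul(2, R)), Add(Rational(-10, 3), R)) = Mul(Mul(2, R, Add(289, R)), Add(Rational(-10, 3), R)) = Mul(2, R, Add(289, R), Add(Rational(-10, 3), R)))
Pow(Function('c')(m), -1) = Pow(Mul(Rational(2, 3), -277, Add(-2890, Mul(3, Pow(-277, 2)), Mul(857, -277))), -1) = Pow(Mul(Rational(2, 3), -277, Add(-2890, Mul(3, 76729), -237389)), -1) = Pow(Mul(Rational(2, 3), -277, Add(-2890, 230187, -237389)), -1) = Pow(Mul(Rational(2, 3), -277, -10092), -1) = Pow(1863656, -1) = Rational(1, 1863656)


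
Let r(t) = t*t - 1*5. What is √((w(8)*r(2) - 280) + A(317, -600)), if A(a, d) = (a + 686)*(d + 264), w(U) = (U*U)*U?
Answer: 10*I*√3378 ≈ 581.21*I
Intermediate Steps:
w(U) = U³ (w(U) = U²*U = U³)
A(a, d) = (264 + d)*(686 + a) (A(a, d) = (686 + a)*(264 + d) = (264 + d)*(686 + a))
r(t) = -5 + t² (r(t) = t² - 5 = -5 + t²)
√((w(8)*r(2) - 280) + A(317, -600)) = √((8³*(-5 + 2²) - 280) + (181104 + 264*317 + 686*(-600) + 317*(-600))) = √((512*(-5 + 4) - 280) + (181104 + 83688 - 411600 - 190200)) = √((512*(-1) - 280) - 337008) = √((-512 - 280) - 337008) = √(-792 - 337008) = √(-337800) = 10*I*√3378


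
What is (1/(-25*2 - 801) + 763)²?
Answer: 421606073344/724201 ≈ 5.8217e+5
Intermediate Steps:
(1/(-25*2 - 801) + 763)² = (1/(-50 - 801) + 763)² = (1/(-851) + 763)² = (-1/851 + 763)² = (649312/851)² = 421606073344/724201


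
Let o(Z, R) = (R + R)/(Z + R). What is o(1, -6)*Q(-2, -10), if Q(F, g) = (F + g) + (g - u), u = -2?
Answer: -48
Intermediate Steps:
o(Z, R) = 2*R/(R + Z) (o(Z, R) = (2*R)/(R + Z) = 2*R/(R + Z))
Q(F, g) = 2 + F + 2*g (Q(F, g) = (F + g) + (g - 1*(-2)) = (F + g) + (g + 2) = (F + g) + (2 + g) = 2 + F + 2*g)
o(1, -6)*Q(-2, -10) = (2*(-6)/(-6 + 1))*(2 - 2 + 2*(-10)) = (2*(-6)/(-5))*(2 - 2 - 20) = (2*(-6)*(-1/5))*(-20) = (12/5)*(-20) = -48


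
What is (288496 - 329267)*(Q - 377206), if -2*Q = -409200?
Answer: 7037319226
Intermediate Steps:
Q = 204600 (Q = -½*(-409200) = 204600)
(288496 - 329267)*(Q - 377206) = (288496 - 329267)*(204600 - 377206) = -40771*(-172606) = 7037319226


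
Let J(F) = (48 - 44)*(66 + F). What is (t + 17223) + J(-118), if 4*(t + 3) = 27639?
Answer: 95687/4 ≈ 23922.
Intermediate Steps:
t = 27627/4 (t = -3 + (¼)*27639 = -3 + 27639/4 = 27627/4 ≈ 6906.8)
J(F) = 264 + 4*F (J(F) = 4*(66 + F) = 264 + 4*F)
(t + 17223) + J(-118) = (27627/4 + 17223) + (264 + 4*(-118)) = 96519/4 + (264 - 472) = 96519/4 - 208 = 95687/4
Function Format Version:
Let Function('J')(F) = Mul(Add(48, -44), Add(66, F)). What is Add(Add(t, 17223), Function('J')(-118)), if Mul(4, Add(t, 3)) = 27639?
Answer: Rational(95687, 4) ≈ 23922.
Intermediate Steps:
t = Rational(27627, 4) (t = Add(-3, Mul(Rational(1, 4), 27639)) = Add(-3, Rational(27639, 4)) = Rational(27627, 4) ≈ 6906.8)
Function('J')(F) = Add(264, Mul(4, F)) (Function('J')(F) = Mul(4, Add(66, F)) = Add(264, Mul(4, F)))
Add(Add(t, 17223), Function('J')(-118)) = Add(Add(Rational(27627, 4), 17223), Add(264, Mul(4, -118))) = Add(Rational(96519, 4), Add(264, -472)) = Add(Rational(96519, 4), -208) = Rational(95687, 4)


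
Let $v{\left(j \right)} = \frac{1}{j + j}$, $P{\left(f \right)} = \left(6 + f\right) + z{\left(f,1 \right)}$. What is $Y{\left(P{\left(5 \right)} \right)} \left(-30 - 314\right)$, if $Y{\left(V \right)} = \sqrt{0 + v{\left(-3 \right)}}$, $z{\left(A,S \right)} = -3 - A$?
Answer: $- \frac{172 i \sqrt{6}}{3} \approx - 140.44 i$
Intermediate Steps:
$P{\left(f \right)} = 3$ ($P{\left(f \right)} = \left(6 + f\right) - \left(3 + f\right) = 3$)
$v{\left(j \right)} = \frac{1}{2 j}$
$Y{\left(V \right)} = \frac{i \sqrt{6}}{6}$ ($Y{\left(V \right)} = \sqrt{0 + \frac{1}{2 \left(-3\right)}} = \sqrt{0 + \frac{1}{2} \left(- \frac{1}{3}\right)} = \sqrt{0 - \frac{1}{6}} = \sqrt{- \frac{1}{6}} = \frac{i \sqrt{6}}{6}$)
$Y{\left(P{\left(5 \right)} \right)} \left(-30 - 314\right) = \frac{i \sqrt{6}}{6} \left(-30 - 314\right) = \frac{i \sqrt{6}}{6} \left(-344\right) = - \frac{172 i \sqrt{6}}{3}$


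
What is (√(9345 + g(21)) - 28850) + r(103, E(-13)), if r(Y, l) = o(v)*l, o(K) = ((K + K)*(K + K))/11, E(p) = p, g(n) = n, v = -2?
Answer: -317558/11 + √9366 ≈ -28772.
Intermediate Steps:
o(K) = 4*K²/11 (o(K) = ((2*K)*(2*K))*(1/11) = (4*K²)*(1/11) = 4*K²/11)
r(Y, l) = 16*l/11 (r(Y, l) = ((4/11)*(-2)²)*l = ((4/11)*4)*l = 16*l/11)
(√(9345 + g(21)) - 28850) + r(103, E(-13)) = (√(9345 + 21) - 28850) + (16/11)*(-13) = (√9366 - 28850) - 208/11 = (-28850 + √9366) - 208/11 = -317558/11 + √9366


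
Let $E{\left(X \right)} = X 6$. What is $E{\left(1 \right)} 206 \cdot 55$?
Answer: $67980$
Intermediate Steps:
$E{\left(X \right)} = 6 X$
$E{\left(1 \right)} 206 \cdot 55 = 6 \cdot 1 \cdot 206 \cdot 55 = 6 \cdot 206 \cdot 55 = 1236 \cdot 55 = 67980$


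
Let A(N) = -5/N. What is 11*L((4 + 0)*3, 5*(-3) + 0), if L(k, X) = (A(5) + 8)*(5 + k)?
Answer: 1309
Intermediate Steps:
L(k, X) = 35 + 7*k (L(k, X) = (-5/5 + 8)*(5 + k) = (-5*⅕ + 8)*(5 + k) = (-1 + 8)*(5 + k) = 7*(5 + k) = 35 + 7*k)
11*L((4 + 0)*3, 5*(-3) + 0) = 11*(35 + 7*((4 + 0)*3)) = 11*(35 + 7*(4*3)) = 11*(35 + 7*12) = 11*(35 + 84) = 11*119 = 1309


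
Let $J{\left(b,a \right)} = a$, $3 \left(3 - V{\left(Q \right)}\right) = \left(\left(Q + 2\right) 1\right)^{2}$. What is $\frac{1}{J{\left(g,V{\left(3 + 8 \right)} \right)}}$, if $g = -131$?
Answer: $- \frac{3}{160} \approx -0.01875$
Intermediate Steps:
$V{\left(Q \right)} = 3 - \frac{\left(2 + Q\right)^{2}}{3}$ ($V{\left(Q \right)} = 3 - \frac{\left(\left(Q + 2\right) 1\right)^{2}}{3} = 3 - \frac{\left(\left(2 + Q\right) 1\right)^{2}}{3} = 3 - \frac{\left(2 + Q\right)^{2}}{3}$)
$\frac{1}{J{\left(g,V{\left(3 + 8 \right)} \right)}} = \frac{1}{3 - \frac{\left(2 + \left(3 + 8\right)\right)^{2}}{3}} = \frac{1}{3 - \frac{\left(2 + 11\right)^{2}}{3}} = \frac{1}{3 - \frac{13^{2}}{3}} = \frac{1}{3 - \frac{169}{3}} = \frac{1}{- \frac{160}{3}} = - \frac{3}{160}$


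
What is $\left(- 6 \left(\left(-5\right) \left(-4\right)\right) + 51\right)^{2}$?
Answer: $4761$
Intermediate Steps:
$\left(- 6 \left(\left(-5\right) \left(-4\right)\right) + 51\right)^{2} = \left(\left(-6\right) 20 + 51\right)^{2} = \left(-120 + 51\right)^{2} = \left(-69\right)^{2} = 4761$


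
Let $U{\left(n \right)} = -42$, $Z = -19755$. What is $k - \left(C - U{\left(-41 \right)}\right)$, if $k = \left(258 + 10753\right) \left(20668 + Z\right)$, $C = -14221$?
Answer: $10067222$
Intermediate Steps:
$k = 10053043$ ($k = \left(258 + 10753\right) \left(20668 - 19755\right) = 11011 \cdot 913 = 10053043$)
$k - \left(C - U{\left(-41 \right)}\right) = 10053043 - -14179 = 10053043 + \left(-42 + 14221\right) = 10053043 + 14179 = 10067222$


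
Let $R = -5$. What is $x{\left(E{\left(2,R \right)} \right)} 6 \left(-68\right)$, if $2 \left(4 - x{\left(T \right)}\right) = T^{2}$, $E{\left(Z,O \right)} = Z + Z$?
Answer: $1632$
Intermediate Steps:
$E{\left(Z,O \right)} = 2 Z$
$x{\left(T \right)} = 4 - \frac{T^{2}}{2}$
$x{\left(E{\left(2,R \right)} \right)} 6 \left(-68\right) = \left(4 - \frac{\left(2 \cdot 2\right)^{2}}{2}\right) 6 \left(-68\right) = \left(4 - \frac{4^{2}}{2}\right) 6 \left(-68\right) = \left(4 - 8\right) 6 \left(-68\right) = \left(-4\right) 6 \left(-68\right) = \left(-24\right) \left(-68\right) = 1632$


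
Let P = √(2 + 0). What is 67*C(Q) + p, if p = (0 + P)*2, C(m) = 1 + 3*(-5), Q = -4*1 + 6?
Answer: -938 + 2*√2 ≈ -935.17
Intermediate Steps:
Q = 2 (Q = -4 + 6 = 2)
P = √2 ≈ 1.4142
C(m) = -14 (C(m) = 1 - 15 = -14)
p = 2*√2 (p = (0 + √2)*2 = √2*2 = 2*√2 ≈ 2.8284)
67*C(Q) + p = 67*(-14) + 2*√2 = -938 + 2*√2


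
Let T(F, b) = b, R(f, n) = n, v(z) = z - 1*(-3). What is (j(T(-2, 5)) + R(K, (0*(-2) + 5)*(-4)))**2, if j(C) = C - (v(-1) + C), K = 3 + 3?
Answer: 484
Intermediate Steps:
v(z) = 3 + z (v(z) = z + 3 = 3 + z)
K = 6
j(C) = -2 (j(C) = C - ((3 - 1) + C) = C - (2 + C) = C + (-2 - C) = -2)
(j(T(-2, 5)) + R(K, (0*(-2) + 5)*(-4)))**2 = (-2 + (0*(-2) + 5)*(-4))**2 = (-2 + (0 + 5)*(-4))**2 = (-2 + 5*(-4))**2 = (-2 - 20)**2 = (-22)**2 = 484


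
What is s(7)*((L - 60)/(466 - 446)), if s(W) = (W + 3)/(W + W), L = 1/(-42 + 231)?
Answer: -11339/5292 ≈ -2.1427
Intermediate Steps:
L = 1/189 ≈ 0.0052910
s(W) = (3 + W)/(2*W) (s(W) = (3 + W)/((2*W)) = (3 + W)*(1/(2*W)) = (3 + W)/(2*W))
s(7)*((L - 60)/(466 - 446)) = ((½)*(3 + 7)/7)*((1/189 - 60)/(466 - 446)) = ((½)*(⅐)*10)*(-11339/189/20) = 5*(-11339/189*1/20)/7 = (5/7)*(-11339/3780) = -11339/5292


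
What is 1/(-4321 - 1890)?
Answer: -1/6211 ≈ -0.00016100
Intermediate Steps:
1/(-4321 - 1890) = 1/(-6211) = -1/6211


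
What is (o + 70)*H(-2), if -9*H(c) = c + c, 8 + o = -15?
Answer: 188/9 ≈ 20.889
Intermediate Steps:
o = -23 (o = -8 - 15 = -23)
H(c) = -2*c/9 (H(c) = -(c + c)/9 = -2*c/9)
(o + 70)*H(-2) = (-23 + 70)*(-2/9*(-2)) = 47*(4/9) = 188/9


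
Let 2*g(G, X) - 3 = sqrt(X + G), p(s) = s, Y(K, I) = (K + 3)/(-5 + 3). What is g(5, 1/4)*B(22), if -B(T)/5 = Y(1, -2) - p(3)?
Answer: 75/2 + 25*sqrt(21)/4 ≈ 66.141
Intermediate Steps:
Y(K, I) = -3/2 - K/2 (Y(K, I) = (3 + K)/(-2) = (3 + K)*(-1/2) = -3/2 - K/2)
g(G, X) = 3/2 + sqrt(G + X)/2 (g(G, X) = 3/2 + sqrt(X + G)/2 = 3/2 + sqrt(G + X)/2)
B(T) = 25 (B(T) = -5*((-3/2 - 1/2*1) - 1*3) = -5*((-3/2 - 1/2) - 3) = -5*(-2 - 3) = -5*(-5) = 25)
g(5, 1/4)*B(22) = (3/2 + sqrt(5 + 1/4)/2)*25 = (3/2 + sqrt(21/4)/2)*25 = (3/2 + (sqrt(21)/2)/2)*25 = (3/2 + sqrt(21)/4)*25 = 75/2 + 25*sqrt(21)/4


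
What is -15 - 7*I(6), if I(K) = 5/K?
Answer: -125/6 ≈ -20.833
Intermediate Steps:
-15 - 7*I(6) = -15 - 35/6 = -125/6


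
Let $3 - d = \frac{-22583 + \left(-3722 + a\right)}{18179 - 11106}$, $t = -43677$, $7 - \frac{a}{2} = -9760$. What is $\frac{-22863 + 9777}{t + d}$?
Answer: $\frac{10284142}{34322159} \approx 0.29964$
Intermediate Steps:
$a = 19534$ ($a = 14 - -19520 = 14 + 19520 = 19534$)
$d = \frac{27990}{7073}$ ($d = 3 - \frac{-22583 + \left(-3722 + 19534\right)}{18179 - 11106} = 3 - \frac{-22583 + 15812}{7073} = 3 - \left(-6771\right) \frac{1}{7073} = 3 - - \frac{6771}{7073} = 3 + \frac{6771}{7073} = \frac{27990}{7073} \approx 3.9573$)
$\frac{-22863 + 9777}{t + d} = \frac{-22863 + 9777}{-43677 + \frac{27990}{7073}} = - \frac{13086}{- \frac{308899431}{7073}} = \left(-13086\right) \left(- \frac{7073}{308899431}\right) = \frac{10284142}{34322159}$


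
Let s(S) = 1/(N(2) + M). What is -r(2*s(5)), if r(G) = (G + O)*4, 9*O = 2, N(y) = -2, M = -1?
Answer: 16/9 ≈ 1.7778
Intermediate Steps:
O = 2/9 (O = (⅑)*2 = 2/9 ≈ 0.22222)
s(S) = -⅓ (s(S) = 1/(-2 - 1) = 1/(-3) = -⅓)
r(G) = 8/9 + 4*G (r(G) = (G + 2/9)*4 = (2/9 + G)*4 = 8/9 + 4*G)
-r(2*s(5)) = -(8/9 + 4*(2*(-⅓))) = -(8/9 + 4*(-⅔)) = -(8/9 - 8/3) = -1*(-16/9) = 16/9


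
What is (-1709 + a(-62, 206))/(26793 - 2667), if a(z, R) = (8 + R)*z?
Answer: -14977/24126 ≈ -0.62078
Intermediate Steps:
a(z, R) = z*(8 + R)
(-1709 + a(-62, 206))/(26793 - 2667) = (-1709 - 62*(8 + 206))/(26793 - 2667) = (-1709 - 62*214)/24126 = (-1709 - 13268)*(1/24126) = -14977*1/24126 = -14977/24126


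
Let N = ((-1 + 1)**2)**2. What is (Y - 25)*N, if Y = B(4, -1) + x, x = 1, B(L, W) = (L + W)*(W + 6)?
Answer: 0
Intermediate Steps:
N = 0 (N = (0**2)**2 = 0**2 = 0)
B(L, W) = (6 + W)*(L + W) (B(L, W) = (L + W)*(6 + W) = (6 + W)*(L + W))
Y = 16 (Y = ((-1)**2 + 6*4 + 6*(-1) + 4*(-1)) + 1 = (1 + 24 - 6 - 4) + 1 = 15 + 1 = 16)
(Y - 25)*N = (16 - 25)*0 = -9*0 = 0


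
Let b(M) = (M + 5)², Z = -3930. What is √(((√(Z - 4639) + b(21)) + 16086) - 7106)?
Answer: √(9656 + I*√8569) ≈ 98.266 + 0.471*I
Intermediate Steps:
b(M) = (5 + M)²
√(((√(Z - 4639) + b(21)) + 16086) - 7106) = √(((√(-3930 - 4639) + (5 + 21)²) + 16086) - 7106) = √(((√(-8569) + 26²) + 16086) - 7106) = √(((I*√8569 + 676) + 16086) - 7106) = √(((676 + I*√8569) + 16086) - 7106) = √((16762 + I*√8569) - 7106) = √(9656 + I*√8569)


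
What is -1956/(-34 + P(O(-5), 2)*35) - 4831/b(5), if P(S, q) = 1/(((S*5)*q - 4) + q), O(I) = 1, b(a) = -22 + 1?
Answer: 491185/1659 ≈ 296.07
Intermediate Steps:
b(a) = -21
P(S, q) = 1/(-4 + q + 5*S*q) (P(S, q) = 1/(((5*S)*q - 4) + q) = 1/((5*S*q - 4) + q) = 1/((-4 + 5*S*q) + q) = 1/(-4 + q + 5*S*q))
-1956/(-34 + P(O(-5), 2)*35) - 4831/b(5) = -1956/(-34 + 35/(-4 + 2 + 5*1*2)) - 4831/(-21) = -1956/(-34 + 35/(-4 + 2 + 10)) - 4831*(-1/21) = -1956/(-34 + 35/8) + 4831/21 = -1956/(-237/8) + 4831/21 = -1956*(-8/237) + 4831/21 = 5216/79 + 4831/21 = 491185/1659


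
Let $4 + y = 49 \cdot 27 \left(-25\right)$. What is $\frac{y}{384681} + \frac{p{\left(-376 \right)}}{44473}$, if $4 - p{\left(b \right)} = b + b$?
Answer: $- \frac{107300321}{1555265283} \approx -0.068992$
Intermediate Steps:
$y = -33079$ ($y = -4 + 49 \cdot 27 \left(-25\right) = -4 + 1323 \left(-25\right) = -4 - 33075 = -33079$)
$p{\left(b \right)} = 4 - 2 b$ ($p{\left(b \right)} = 4 - \left(b + b\right) = 4 - 2 b$)
$\frac{y}{384681} + \frac{p{\left(-376 \right)}}{44473} = - \frac{33079}{384681} + \frac{4 - -752}{44473} = \left(-33079\right) \frac{1}{384681} + \left(4 + 752\right) \frac{1}{44473} = - \frac{33079}{384681} + 756 \cdot \frac{1}{44473} = - \frac{33079}{384681} + \frac{756}{44473} = - \frac{107300321}{1555265283}$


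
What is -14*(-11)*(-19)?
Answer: -2926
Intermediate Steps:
-14*(-11)*(-19) = 154*(-19) = -2926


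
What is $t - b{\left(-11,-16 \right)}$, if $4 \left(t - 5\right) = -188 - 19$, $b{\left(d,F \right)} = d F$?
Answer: $- \frac{891}{4} \approx -222.75$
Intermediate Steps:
$b{\left(d,F \right)} = F d$
$t = - \frac{187}{4}$ ($t = 5 + \frac{-188 - 19}{4} = 5 + \frac{1}{4} \left(-207\right) = 5 - \frac{207}{4} = - \frac{187}{4} \approx -46.75$)
$t - b{\left(-11,-16 \right)} = - \frac{187}{4} - \left(-16\right) \left(-11\right) = - \frac{187}{4} - 176 = - \frac{891}{4}$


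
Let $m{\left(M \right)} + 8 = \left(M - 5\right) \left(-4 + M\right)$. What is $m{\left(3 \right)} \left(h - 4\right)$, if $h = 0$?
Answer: $24$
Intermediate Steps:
$m{\left(M \right)} = -8 + \left(-5 + M\right) \left(-4 + M\right)$ ($m{\left(M \right)} = -8 + \left(M - 5\right) \left(-4 + M\right) = -8 + \left(-5 + M\right) \left(-4 + M\right)$)
$m{\left(3 \right)} \left(h - 4\right) = \left(12 + 3^{2} - 27\right) \left(0 - 4\right) = \left(12 + 9 - 27\right) \left(-4\right) = \left(-6\right) \left(-4\right) = 24$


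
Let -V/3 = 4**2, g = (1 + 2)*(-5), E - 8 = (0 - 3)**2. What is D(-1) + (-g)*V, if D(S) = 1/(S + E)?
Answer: -11519/16 ≈ -719.94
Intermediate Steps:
E = 17 (E = 8 + (0 - 3)**2 = 8 + (-3)**2 = 8 + 9 = 17)
g = -15 (g = 3*(-5) = -15)
D(S) = 1/(17 + S) (D(S) = 1/(S + 17) = 1/(17 + S))
V = -48 (V = -3*4**2 = -3*16 = -48)
D(-1) + (-g)*V = 1/(17 - 1) - 1*(-15)*(-48) = 1/16 + 15*(-48) = 1/16 - 720 = -11519/16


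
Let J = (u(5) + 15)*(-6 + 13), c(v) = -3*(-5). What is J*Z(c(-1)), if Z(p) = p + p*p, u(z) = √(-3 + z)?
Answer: 25200 + 1680*√2 ≈ 27576.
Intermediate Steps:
c(v) = 15
Z(p) = p + p²
J = 105 + 7*√2 (J = (√(-3 + 5) + 15)*(-6 + 13) = (√2 + 15)*7 = (15 + √2)*7 = 105 + 7*√2 ≈ 114.90)
J*Z(c(-1)) = (105 + 7*√2)*(15*(1 + 15)) = (105 + 7*√2)*(15*16) = (105 + 7*√2)*240 = 25200 + 1680*√2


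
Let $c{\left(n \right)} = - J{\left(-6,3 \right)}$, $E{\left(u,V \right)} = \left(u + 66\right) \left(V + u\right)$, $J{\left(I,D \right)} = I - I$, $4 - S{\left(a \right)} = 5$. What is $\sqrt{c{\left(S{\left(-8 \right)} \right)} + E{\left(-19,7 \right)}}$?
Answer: $2 i \sqrt{141} \approx 23.749 i$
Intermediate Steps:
$S{\left(a \right)} = -1$ ($S{\left(a \right)} = 4 - 5 = -1$)
$J{\left(I,D \right)} = 0$
$E{\left(u,V \right)} = \left(66 + u\right) \left(V + u\right)$
$c{\left(n \right)} = 0$ ($c{\left(n \right)} = \left(-1\right) 0 = 0$)
$\sqrt{c{\left(S{\left(-8 \right)} \right)} + E{\left(-19,7 \right)}} = \sqrt{0 + \left(\left(-19\right)^{2} + 66 \cdot 7 + 66 \left(-19\right) + 7 \left(-19\right)\right)} = \sqrt{0 + \left(361 + 462 - 1254 - 133\right)} = \sqrt{0 - 564} = \sqrt{-564} = 2 i \sqrt{141}$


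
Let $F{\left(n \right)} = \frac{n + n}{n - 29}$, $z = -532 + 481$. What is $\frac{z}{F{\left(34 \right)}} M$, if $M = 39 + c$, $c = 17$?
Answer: $-210$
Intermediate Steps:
$z = -51$
$F{\left(n \right)} = \frac{2 n}{-29 + n}$
$M = 56$ ($M = 39 + 17 = 56$)
$\frac{z}{F{\left(34 \right)}} M = - \frac{51}{2 \cdot 34 \frac{1}{-29 + 34}} \cdot 56 = - \frac{51}{2 \cdot 34 \cdot \frac{1}{5}} \cdot 56 = - \frac{51}{\frac{68}{5}} \cdot 56 = \left(-51\right) \frac{5}{68} \cdot 56 = \left(- \frac{15}{4}\right) 56 = -210$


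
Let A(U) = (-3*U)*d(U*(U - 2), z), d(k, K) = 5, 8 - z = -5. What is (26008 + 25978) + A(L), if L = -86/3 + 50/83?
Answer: 4349778/83 ≈ 52407.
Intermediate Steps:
z = 13 (z = 8 - 1*(-5) = 8 + 5 = 13)
L = -6988/249 (L = -86*1/3 + 50*(1/83) = -86/3 + 50/83 = -6988/249 ≈ -28.064)
A(U) = -15*U (A(U) = -3*U*5 = -15*U)
(26008 + 25978) + A(L) = (26008 + 25978) - 15*(-6988/249) = 51986 + 34940/83 = 4349778/83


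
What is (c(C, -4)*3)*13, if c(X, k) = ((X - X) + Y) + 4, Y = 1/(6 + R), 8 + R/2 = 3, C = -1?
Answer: 585/4 ≈ 146.25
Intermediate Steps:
R = -10 (R = -16 + 2*3 = -16 + 6 = -10)
Y = -1/4 (Y = 1/(6 - 10) = 1/(-4) = -1/4 ≈ -0.25000)
c(X, k) = 15/4 (c(X, k) = ((X - X) - 1/4) + 4 = (0 - 1/4) + 4 = -1/4 + 4 = 15/4)
(c(C, -4)*3)*13 = ((15/4)*3)*13 = (45/4)*13 = 585/4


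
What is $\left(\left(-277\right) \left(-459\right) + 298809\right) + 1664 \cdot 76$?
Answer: $552416$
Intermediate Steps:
$\left(\left(-277\right) \left(-459\right) + 298809\right) + 1664 \cdot 76 = \left(127143 + 298809\right) + 126464 = 425952 + 126464 = 552416$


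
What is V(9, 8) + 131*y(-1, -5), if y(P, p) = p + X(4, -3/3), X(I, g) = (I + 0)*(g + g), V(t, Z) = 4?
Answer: -1699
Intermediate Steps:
X(I, g) = 2*I*g (X(I, g) = I*(2*g) = 2*I*g)
y(P, p) = -8 + p (y(P, p) = p + 2*4*(-3/3) = p + 2*4*(-3*⅓) = p + 2*4*(-1) = p - 8 = -8 + p)
V(9, 8) + 131*y(-1, -5) = 4 + 131*(-8 - 5) = 4 + 131*(-13) = 4 - 1703 = -1699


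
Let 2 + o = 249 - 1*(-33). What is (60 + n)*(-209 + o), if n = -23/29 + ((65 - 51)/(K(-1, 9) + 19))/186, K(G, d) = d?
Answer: 45351463/10788 ≈ 4203.9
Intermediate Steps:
o = 280 (o = -2 + (249 - 1*(-33)) = -2 + (249 + 33) = -2 + 282 = 280)
n = -8527/10788 (n = -23/29 + ((65 - 51)/(9 + 19))/186 = -23*1/29 + (14/28)*(1/186) = -23/29 + (14*(1/28))*(1/186) = -23/29 + (1/2)*(1/186) = -23/29 + 1/372 = -8527/10788 ≈ -0.79041)
(60 + n)*(-209 + o) = (60 - 8527/10788)*(-209 + 280) = (638753/10788)*71 = 45351463/10788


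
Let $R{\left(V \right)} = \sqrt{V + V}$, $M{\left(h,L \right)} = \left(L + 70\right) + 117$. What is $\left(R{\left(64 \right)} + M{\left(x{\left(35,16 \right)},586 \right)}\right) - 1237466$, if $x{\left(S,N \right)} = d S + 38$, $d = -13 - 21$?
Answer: $-1236693 + 8 \sqrt{2} \approx -1.2367 \cdot 10^{6}$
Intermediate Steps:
$d = -34$
$x{\left(S,N \right)} = 38 - 34 S$ ($x{\left(S,N \right)} = - 34 S + 38 = 38 - 34 S$)
$M{\left(h,L \right)} = 187 + L$ ($M{\left(h,L \right)} = \left(70 + L\right) + 117 = 187 + L$)
$R{\left(V \right)} = \sqrt{2} \sqrt{V}$ ($R{\left(V \right)} = \sqrt{2 V} = \sqrt{2} \sqrt{V}$)
$\left(R{\left(64 \right)} + M{\left(x{\left(35,16 \right)},586 \right)}\right) - 1237466 = \left(\sqrt{2} \sqrt{64} + \left(187 + 586\right)\right) - 1237466 = \left(\sqrt{2} \cdot 8 + 773\right) - 1237466 = \left(8 \sqrt{2} + 773\right) - 1237466 = \left(773 + 8 \sqrt{2}\right) - 1237466 = -1236693 + 8 \sqrt{2}$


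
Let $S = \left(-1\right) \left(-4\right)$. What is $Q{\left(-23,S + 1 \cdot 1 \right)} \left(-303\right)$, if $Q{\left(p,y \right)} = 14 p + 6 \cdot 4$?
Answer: $90294$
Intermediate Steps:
$S = 4$
$Q{\left(p,y \right)} = 24 + 14 p$ ($Q{\left(p,y \right)} = 14 p + 24 = 24 + 14 p$)
$Q{\left(-23,S + 1 \cdot 1 \right)} \left(-303\right) = \left(24 + 14 \left(-23\right)\right) \left(-303\right) = \left(24 - 322\right) \left(-303\right) = \left(-298\right) \left(-303\right) = 90294$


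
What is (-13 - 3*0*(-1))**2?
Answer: 169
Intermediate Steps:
(-13 - 3*0*(-1))**2 = (-13 + 0*(-1))**2 = (-13 + 0)**2 = (-13)**2 = 169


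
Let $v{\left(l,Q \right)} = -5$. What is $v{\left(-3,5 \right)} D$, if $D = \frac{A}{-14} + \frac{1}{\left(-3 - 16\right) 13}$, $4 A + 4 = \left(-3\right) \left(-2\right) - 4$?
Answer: $- \frac{1095}{6916} \approx -0.15833$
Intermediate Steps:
$A = - \frac{1}{2}$ ($A = -1 + \frac{\left(-3\right) \left(-2\right) - 4}{4} = -1 + \frac{6 - 4}{4} = -1 + \frac{1}{4} \cdot 2 = -1 + \frac{1}{2} = - \frac{1}{2} \approx -0.5$)
$D = \frac{219}{6916}$ ($D = - \frac{1}{2 \left(-14\right)} + \frac{1}{\left(-3 - 16\right) 13} = \left(- \frac{1}{2}\right) \left(- \frac{1}{14}\right) + \frac{1}{-19} \cdot \frac{1}{13} = \frac{1}{28} - \frac{1}{247} = \frac{219}{6916} \approx 0.031666$)
$v{\left(-3,5 \right)} D = \left(-5\right) \frac{219}{6916} = - \frac{1095}{6916}$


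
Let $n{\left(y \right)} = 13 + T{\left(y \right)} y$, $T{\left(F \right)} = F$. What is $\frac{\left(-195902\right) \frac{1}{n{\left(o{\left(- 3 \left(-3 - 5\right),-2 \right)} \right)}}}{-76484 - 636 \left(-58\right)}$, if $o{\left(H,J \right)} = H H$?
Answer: $\frac{97951}{6568758622} \approx 1.4912 \cdot 10^{-5}$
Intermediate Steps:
$o{\left(H,J \right)} = H^{2}$
$n{\left(y \right)} = 13 + y^{2}$ ($n{\left(y \right)} = 13 + y y = 13 + y^{2}$)
$\frac{\left(-195902\right) \frac{1}{n{\left(o{\left(- 3 \left(-3 - 5\right),-2 \right)} \right)}}}{-76484 - 636 \left(-58\right)} = \frac{\left(-195902\right) \frac{1}{13 + \left(\left(- 3 \left(-3 - 5\right)\right)^{2}\right)^{2}}}{-76484 - 636 \left(-58\right)} = \frac{\left(-195902\right) \frac{1}{13 + \left(\left(\left(-3\right) \left(-8\right)\right)^{2}\right)^{2}}}{-76484 - -36888} = \frac{\left(-195902\right) \frac{1}{13 + \left(24^{2}\right)^{2}}}{-76484 + 36888} = \frac{\left(-195902\right) \frac{1}{13 + 576^{2}}}{-39596} = - \frac{195902}{13 + 331776} \left(- \frac{1}{39596}\right) = - \frac{195902}{331789} \left(- \frac{1}{39596}\right) = \left(-195902\right) \frac{1}{331789} \left(- \frac{1}{39596}\right) = \left(- \frac{195902}{331789}\right) \left(- \frac{1}{39596}\right) = \frac{97951}{6568758622}$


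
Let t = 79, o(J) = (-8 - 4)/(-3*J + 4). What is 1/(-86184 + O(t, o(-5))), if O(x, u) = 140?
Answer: -1/86044 ≈ -1.1622e-5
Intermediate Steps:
o(J) = -12/(4 - 3*J)
1/(-86184 + O(t, o(-5))) = 1/(-86184 + 140) = 1/(-86044) = -1/86044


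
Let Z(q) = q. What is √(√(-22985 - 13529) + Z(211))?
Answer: √(211 + I*√36514) ≈ 15.743 + 6.069*I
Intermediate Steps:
√(√(-22985 - 13529) + Z(211)) = √(√(-22985 - 13529) + 211) = √(√(-36514) + 211) = √(I*√36514 + 211) = √(211 + I*√36514)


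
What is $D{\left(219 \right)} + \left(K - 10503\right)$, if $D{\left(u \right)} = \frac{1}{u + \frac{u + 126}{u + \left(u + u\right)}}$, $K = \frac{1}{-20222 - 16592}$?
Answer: $- \frac{9294467583701}{884934932} \approx -10503.0$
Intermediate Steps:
$K = - \frac{1}{36814}$ ($K = \frac{1}{-36814} = - \frac{1}{36814} \approx -2.7164 \cdot 10^{-5}$)
$D{\left(u \right)} = \frac{1}{u + \frac{126 + u}{3 u}}$ ($D{\left(u \right)} = \frac{1}{u + \frac{126 + u}{u + 2 u}} = \frac{1}{u + \frac{126 + u}{3 u}}$)
$D{\left(219 \right)} + \left(K - 10503\right) = 3 \cdot 219 \frac{1}{126 + 219 + 3 \cdot 219^{2}} - \frac{386657443}{36814} = 3 \cdot 219 \frac{1}{126 + 219 + 3 \cdot 47961} - \frac{386657443}{36814} = 3 \cdot 219 \frac{1}{126 + 219 + 143883} - \frac{386657443}{36814} = 3 \cdot 219 \cdot \frac{1}{144228} - \frac{386657443}{36814} = \frac{219}{48076} - \frac{386657443}{36814} = - \frac{9294467583701}{884934932}$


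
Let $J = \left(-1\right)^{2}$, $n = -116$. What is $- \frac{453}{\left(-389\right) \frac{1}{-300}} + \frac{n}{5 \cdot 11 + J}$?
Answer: $- \frac{1913881}{5446} \approx -351.43$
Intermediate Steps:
$J = 1$
$- \frac{453}{\left(-389\right) \frac{1}{-300}} + \frac{n}{5 \cdot 11 + J} = - \frac{453}{\left(-389\right) \frac{1}{-300}} - \frac{116}{5 \cdot 11 + 1} = - \frac{453}{\left(-389\right) \left(- \frac{1}{300}\right)} - \frac{116}{55 + 1} = - \frac{453}{\frac{389}{300}} - \frac{116}{56} = \left(-453\right) \frac{300}{389} - \frac{29}{14} = - \frac{135900}{389} - \frac{29}{14} = - \frac{1913881}{5446}$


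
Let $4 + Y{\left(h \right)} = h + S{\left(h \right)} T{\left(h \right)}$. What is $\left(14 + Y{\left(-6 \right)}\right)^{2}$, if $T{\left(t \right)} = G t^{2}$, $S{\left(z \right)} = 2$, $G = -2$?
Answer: $19600$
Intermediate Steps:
$T{\left(t \right)} = - 2 t^{2}$
$Y{\left(h \right)} = -4 + h - 4 h^{2}$ ($Y{\left(h \right)} = -4 + \left(h + 2 \left(- 2 h^{2}\right)\right) = -4 - \left(- h + 4 h^{2}\right) = -4 + h - 4 h^{2}$)
$\left(14 + Y{\left(-6 \right)}\right)^{2} = \left(14 - \left(10 + 144\right)\right)^{2} = \left(14 - 154\right)^{2} = \left(-140\right)^{2} = 19600$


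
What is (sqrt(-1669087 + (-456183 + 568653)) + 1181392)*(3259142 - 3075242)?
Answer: 217257988800 + 183900*I*sqrt(1556617) ≈ 2.1726e+11 + 2.2944e+8*I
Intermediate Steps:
(sqrt(-1669087 + (-456183 + 568653)) + 1181392)*(3259142 - 3075242) = (sqrt(-1669087 + 112470) + 1181392)*183900 = (sqrt(-1556617) + 1181392)*183900 = (I*sqrt(1556617) + 1181392)*183900 = (1181392 + I*sqrt(1556617))*183900 = 217257988800 + 183900*I*sqrt(1556617)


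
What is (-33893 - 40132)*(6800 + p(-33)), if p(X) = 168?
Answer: -515806200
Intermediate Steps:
(-33893 - 40132)*(6800 + p(-33)) = (-33893 - 40132)*(6800 + 168) = -74025*6968 = -515806200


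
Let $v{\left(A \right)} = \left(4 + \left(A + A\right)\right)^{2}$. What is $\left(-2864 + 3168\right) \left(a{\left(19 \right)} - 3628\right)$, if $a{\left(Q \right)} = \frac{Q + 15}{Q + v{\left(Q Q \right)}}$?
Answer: $- \frac{581339390304}{527095} \approx -1.1029 \cdot 10^{6}$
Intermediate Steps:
$v{\left(A \right)} = \left(4 + 2 A\right)^{2}$
$a{\left(Q \right)} = \frac{15 + Q}{Q + 4 \left(2 + Q^{2}\right)^{2}}$ ($a{\left(Q \right)} = \frac{Q + 15}{Q + 4 \left(2 + Q Q\right)^{2}} = \frac{15 + Q}{Q + 4 \left(2 + Q^{2}\right)^{2}}$)
$\left(-2864 + 3168\right) \left(a{\left(19 \right)} - 3628\right) = \left(-2864 + 3168\right) \left(\frac{15 + 19}{19 + 4 \left(2 + 19^{2}\right)^{2}} - 3628\right) = 304 \left(\frac{1}{19 + 4 \left(2 + 361\right)^{2}} \cdot 34 - 3628\right) = 304 \left(\frac{1}{19 + 4 \cdot 363^{2}} \cdot 34 - 3628\right) = 304 \left(\frac{1}{19 + 4 \cdot 131769} \cdot 34 - 3628\right) = 304 \left(\frac{1}{19 + 527076} \cdot 34 - 3628\right) = 304 \left(\frac{1}{527095} \cdot 34 - 3628\right) = 304 \left(\frac{34}{527095} - 3628\right) = 304 \left(- \frac{1912300626}{527095}\right) = - \frac{581339390304}{527095}$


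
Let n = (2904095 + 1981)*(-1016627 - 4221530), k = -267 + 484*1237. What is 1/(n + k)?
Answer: -1/15222481743491 ≈ -6.5692e-14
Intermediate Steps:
k = 598441 (k = -267 + 598708 = 598441)
n = -15222482341932 (n = 2906076*(-5238157) = -15222482341932)
1/(n + k) = 1/(-15222482341932 + 598441) = 1/(-15222481743491) = -1/15222481743491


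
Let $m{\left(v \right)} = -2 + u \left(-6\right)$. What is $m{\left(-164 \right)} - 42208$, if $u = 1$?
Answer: $-42216$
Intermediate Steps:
$m{\left(v \right)} = -8$ ($m{\left(v \right)} = -2 + 1 \left(-6\right) = -2 - 6 = -8$)
$m{\left(-164 \right)} - 42208 = -8 - 42208 = -42216$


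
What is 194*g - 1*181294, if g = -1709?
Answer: -512840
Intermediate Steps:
194*g - 1*181294 = 194*(-1709) - 1*181294 = -331546 - 181294 = -512840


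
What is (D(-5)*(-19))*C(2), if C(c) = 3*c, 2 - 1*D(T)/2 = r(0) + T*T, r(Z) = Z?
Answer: 5244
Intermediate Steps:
D(T) = 4 - 2*T² (D(T) = 4 - 2*(0 + T*T) = 4 - 2*(0 + T²) = 4 - 2*T²)
(D(-5)*(-19))*C(2) = ((4 - 2*(-5)²)*(-19))*(3*2) = ((4 - 2*25)*(-19))*6 = ((4 - 50)*(-19))*6 = -46*(-19)*6 = 874*6 = 5244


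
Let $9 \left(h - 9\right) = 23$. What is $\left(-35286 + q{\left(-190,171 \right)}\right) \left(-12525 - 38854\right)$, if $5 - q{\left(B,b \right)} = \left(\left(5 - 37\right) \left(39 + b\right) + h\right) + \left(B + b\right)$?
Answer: $\frac{13203478178}{9} \approx 1.4671 \cdot 10^{9}$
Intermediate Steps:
$h = \frac{104}{9}$ ($h = 9 + \frac{1}{9} \cdot 23 = 9 + \frac{23}{9} = \frac{104}{9} \approx 11.556$)
$q{\left(B,b \right)} = \frac{11173}{9} - B + 31 b$ ($q{\left(B,b \right)} = 5 - \left(\left(\left(5 - 37\right) \left(39 + b\right) + \frac{104}{9}\right) + \left(B + b\right)\right) = 5 - \left(\left(- 32 \left(39 + b\right) + \frac{104}{9}\right) + \left(B + b\right)\right) = 5 - \left(\left(\left(-1248 - 32 b\right) + \frac{104}{9}\right) + \left(B + b\right)\right) = 5 - \left(\left(- \frac{11128}{9} - 32 b\right) + \left(B + b\right)\right) = 5 - \left(- \frac{11128}{9} + B - 31 b\right) = 5 + \left(\frac{11128}{9} - B + 31 b\right) = \frac{11173}{9} - B + 31 b$)
$\left(-35286 + q{\left(-190,171 \right)}\right) \left(-12525 - 38854\right) = \left(-35286 + \left(\frac{11173}{9} - -190 + 31 \cdot 171\right)\right) \left(-12525 - 38854\right) = \left(-35286 + \left(\frac{11173}{9} + 190 + 5301\right)\right) \left(-51379\right) = \left(-35286 + \frac{60592}{9}\right) \left(-51379\right) = \left(- \frac{256982}{9}\right) \left(-51379\right) = \frac{13203478178}{9}$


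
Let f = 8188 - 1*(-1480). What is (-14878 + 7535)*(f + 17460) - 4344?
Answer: -199205248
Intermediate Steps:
f = 9668 (f = 8188 + 1480 = 9668)
(-14878 + 7535)*(f + 17460) - 4344 = (-14878 + 7535)*(9668 + 17460) - 4344 = -7343*27128 - 4344 = -199200904 - 4344 = -199205248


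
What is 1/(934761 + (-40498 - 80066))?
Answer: 1/814197 ≈ 1.2282e-6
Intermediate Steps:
1/(934761 + (-40498 - 80066)) = 1/(934761 - 120564) = 1/814197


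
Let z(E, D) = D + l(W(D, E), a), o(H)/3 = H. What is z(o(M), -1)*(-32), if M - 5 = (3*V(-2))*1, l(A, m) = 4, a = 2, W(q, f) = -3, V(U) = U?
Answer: -96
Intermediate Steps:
M = -1 (M = 5 + (3*(-2))*1 = 5 - 6*1 = 5 - 6 = -1)
o(H) = 3*H
z(E, D) = 4 + D (z(E, D) = D + 4 = 4 + D)
z(o(M), -1)*(-32) = (4 - 1)*(-32) = 3*(-32) = -96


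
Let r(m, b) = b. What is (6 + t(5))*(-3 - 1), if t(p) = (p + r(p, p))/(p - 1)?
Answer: -34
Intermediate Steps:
t(p) = 2*p/(-1 + p) (t(p) = (p + p)/(p - 1) = (2*p)/(-1 + p) = 2*p/(-1 + p))
(6 + t(5))*(-3 - 1) = (6 + 2*5/(-1 + 5))*(-3 - 1) = (6 + 2*5/4)*(-4) = (6 + 2*5*(1/4))*(-4) = (6 + 5/2)*(-4) = (17/2)*(-4) = -34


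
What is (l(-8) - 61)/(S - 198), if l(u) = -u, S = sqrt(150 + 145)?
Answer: 10494/38909 + 53*sqrt(295)/38909 ≈ 0.29310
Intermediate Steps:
S = sqrt(295) ≈ 17.176
(l(-8) - 61)/(S - 198) = (-1*(-8) - 61)/(sqrt(295) - 198) = (8 - 61)/(-198 + sqrt(295)) = -53/(-198 + sqrt(295))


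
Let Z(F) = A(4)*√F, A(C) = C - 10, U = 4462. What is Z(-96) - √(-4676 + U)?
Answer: I*(-√214 - 24*√6) ≈ -73.417*I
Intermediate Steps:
A(C) = -10 + C
Z(F) = -6*√F (Z(F) = (-10 + 4)*√F = -6*√F)
Z(-96) - √(-4676 + U) = -24*I*√6 - √(-4676 + 4462) = -24*I*√6 - √(-214) = -24*I*√6 - I*√214 = -I*√214 - 24*I*√6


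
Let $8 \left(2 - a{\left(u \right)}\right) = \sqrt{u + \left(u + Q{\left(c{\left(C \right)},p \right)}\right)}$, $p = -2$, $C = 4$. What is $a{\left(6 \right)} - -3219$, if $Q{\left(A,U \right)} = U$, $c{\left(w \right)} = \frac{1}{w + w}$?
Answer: $3221 - \frac{\sqrt{10}}{8} \approx 3220.6$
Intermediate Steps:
$c{\left(w \right)} = \frac{1}{2 w}$
$a{\left(u \right)} = 2 - \frac{\sqrt{-2 + 2 u}}{8}$ ($a{\left(u \right)} = 2 - \frac{\sqrt{u + \left(u - 2\right)}}{8} = 2 - \frac{\sqrt{u + \left(-2 + u\right)}}{8} = 2 - \frac{\sqrt{-2 + 2 u}}{8}$)
$a{\left(6 \right)} - -3219 = \left(2 - \frac{\sqrt{-2 + 2 \cdot 6}}{8}\right) - -3219 = \left(2 - \frac{\sqrt{-2 + 12}}{8}\right) + 3219 = \left(2 - \frac{\sqrt{10}}{8}\right) + 3219 = 3221 - \frac{\sqrt{10}}{8}$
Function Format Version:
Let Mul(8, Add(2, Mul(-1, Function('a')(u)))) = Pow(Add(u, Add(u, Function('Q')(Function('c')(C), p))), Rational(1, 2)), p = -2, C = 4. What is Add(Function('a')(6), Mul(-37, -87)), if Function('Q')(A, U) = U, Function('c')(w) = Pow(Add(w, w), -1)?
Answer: Add(3221, Mul(Rational(-1, 8), Pow(10, Rational(1, 2)))) ≈ 3220.6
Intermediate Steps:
Function('c')(w) = Mul(Rational(1, 2), Pow(w, -1)) (Function('c')(w) = Pow(Mul(2, w), -1) = Mul(Rational(1, 2), Pow(w, -1)))
Function('a')(u) = Add(2, Mul(Rational(-1, 8), Pow(Add(-2, Mul(2, u)), Rational(1, 2)))) (Function('a')(u) = Add(2, Mul(Rational(-1, 8), Pow(Add(u, Add(u, -2)), Rational(1, 2)))) = Add(2, Mul(Rational(-1, 8), Pow(Add(u, Add(-2, u)), Rational(1, 2)))) = Add(2, Mul(Rational(-1, 8), Pow(Add(-2, Mul(2, u)), Rational(1, 2)))))
Add(Function('a')(6), Mul(-37, -87)) = Add(Add(2, Mul(Rational(-1, 8), Pow(Add(-2, Mul(2, 6)), Rational(1, 2)))), Mul(-37, -87)) = Add(Add(2, Mul(Rational(-1, 8), Pow(Add(-2, 12), Rational(1, 2)))), 3219) = Add(Add(2, Mul(Rational(-1, 8), Pow(10, Rational(1, 2)))), 3219) = Add(3221, Mul(Rational(-1, 8), Pow(10, Rational(1, 2))))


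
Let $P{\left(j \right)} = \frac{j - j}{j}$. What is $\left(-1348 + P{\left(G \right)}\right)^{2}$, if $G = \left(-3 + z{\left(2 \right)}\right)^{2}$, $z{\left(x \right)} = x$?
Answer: $1817104$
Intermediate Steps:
$G = 1$ ($G = \left(-3 + 2\right)^{2} = \left(-1\right)^{2} = 1$)
$P{\left(j \right)} = 0$ ($P{\left(j \right)} = \frac{0}{j} = 0$)
$\left(-1348 + P{\left(G \right)}\right)^{2} = \left(-1348 + 0\right)^{2} = \left(-1348\right)^{2} = 1817104$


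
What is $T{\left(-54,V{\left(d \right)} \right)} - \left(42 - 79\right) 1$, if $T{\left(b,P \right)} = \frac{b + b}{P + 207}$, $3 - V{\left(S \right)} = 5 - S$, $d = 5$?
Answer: $\frac{1277}{35} \approx 36.486$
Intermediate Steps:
$V{\left(S \right)} = -2 + S$ ($V{\left(S \right)} = 3 - \left(5 - S\right) = 3 + \left(-5 + S\right) = -2 + S$)
$T{\left(b,P \right)} = \frac{2 b}{207 + P}$
$T{\left(-54,V{\left(d \right)} \right)} - \left(42 - 79\right) 1 = 2 \left(-54\right) \frac{1}{207 + \left(-2 + 5\right)} - \left(42 - 79\right) 1 = 2 \left(-54\right) \frac{1}{207 + 3} - \left(-37\right) 1 = 2 \left(-54\right) \frac{1}{210} - -37 = 2 \left(-54\right) \frac{1}{210} + 37 = - \frac{18}{35} + 37 = \frac{1277}{35}$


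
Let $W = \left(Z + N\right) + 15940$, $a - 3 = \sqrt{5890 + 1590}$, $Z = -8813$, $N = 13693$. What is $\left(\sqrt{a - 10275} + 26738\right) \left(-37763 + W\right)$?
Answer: $-453021934 - 16943 i \sqrt{10272 - 2 \sqrt{1870}} \approx -4.5302 \cdot 10^{8} - 1.7099 \cdot 10^{6} i$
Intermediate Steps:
$a = 3 + 2 \sqrt{1870}$ ($a = 3 + \sqrt{5890 + 1590} = 3 + \sqrt{7480} = 3 + 2 \sqrt{1870} \approx 89.487$)
$W = 20820$ ($W = \left(-8813 + 13693\right) + 15940 = 4880 + 15940 = 20820$)
$\left(\sqrt{a - 10275} + 26738\right) \left(-37763 + W\right) = \left(\sqrt{\left(3 + 2 \sqrt{1870}\right) - 10275} + 26738\right) \left(-37763 + 20820\right) = \left(\sqrt{-10272 + 2 \sqrt{1870}} + 26738\right) \left(-16943\right) = \left(26738 + \sqrt{-10272 + 2 \sqrt{1870}}\right) \left(-16943\right) = -453021934 - 16943 \sqrt{-10272 + 2 \sqrt{1870}}$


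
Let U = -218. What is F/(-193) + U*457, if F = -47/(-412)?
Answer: -7921861063/79516 ≈ -99626.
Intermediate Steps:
F = 47/412 (F = -47*(-1/412) = 47/412 ≈ 0.11408)
F/(-193) + U*457 = (47/412)/(-193) - 218*457 = (47/412)*(-1/193) - 99626 = -47/79516 - 99626 = -7921861063/79516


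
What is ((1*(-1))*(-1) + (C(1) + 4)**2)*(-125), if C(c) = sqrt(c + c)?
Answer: -2375 - 1000*sqrt(2) ≈ -3789.2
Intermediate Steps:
C(c) = sqrt(2)*sqrt(c) (C(c) = sqrt(2*c) = sqrt(2)*sqrt(c))
((1*(-1))*(-1) + (C(1) + 4)**2)*(-125) = ((1*(-1))*(-1) + (sqrt(2)*sqrt(1) + 4)**2)*(-125) = (-1*(-1) + (sqrt(2)*1 + 4)**2)*(-125) = (1 + (sqrt(2) + 4)**2)*(-125) = (1 + (4 + sqrt(2))**2)*(-125) = -125 - 125*(4 + sqrt(2))**2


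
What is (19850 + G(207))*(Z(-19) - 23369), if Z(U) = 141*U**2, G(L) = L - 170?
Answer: 547528884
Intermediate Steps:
G(L) = -170 + L
(19850 + G(207))*(Z(-19) - 23369) = (19850 + (-170 + 207))*(141*(-19)**2 - 23369) = (19850 + 37)*(141*361 - 23369) = 19887*(50901 - 23369) = 19887*27532 = 547528884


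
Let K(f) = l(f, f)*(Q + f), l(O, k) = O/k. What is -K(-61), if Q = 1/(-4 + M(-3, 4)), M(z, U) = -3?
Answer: 428/7 ≈ 61.143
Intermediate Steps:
Q = -1/7 (Q = 1/(-4 - 3) = 1/(-7) = -1/7 ≈ -0.14286)
K(f) = -1/7 + f (K(f) = (f/f)*(-1/7 + f) = 1*(-1/7 + f) = -1/7 + f)
-K(-61) = -(-1/7 - 61) = -1*(-428/7) = 428/7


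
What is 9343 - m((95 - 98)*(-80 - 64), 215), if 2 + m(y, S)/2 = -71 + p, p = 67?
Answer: 9355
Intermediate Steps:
m(y, S) = -12 (m(y, S) = -4 + 2*(-71 + 67) = -4 + 2*(-4) = -4 - 8 = -12)
9343 - m((95 - 98)*(-80 - 64), 215) = 9343 - 1*(-12) = 9343 + 12 = 9355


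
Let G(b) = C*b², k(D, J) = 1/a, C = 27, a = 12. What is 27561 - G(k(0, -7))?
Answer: 440973/16 ≈ 27561.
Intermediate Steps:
k(D, J) = 1/12
G(b) = 27*b²
27561 - G(k(0, -7)) = 27561 - 27*(1/12)² = 27561 - 27/144 = 27561 - 1*3/16 = 27561 - 3/16 = 440973/16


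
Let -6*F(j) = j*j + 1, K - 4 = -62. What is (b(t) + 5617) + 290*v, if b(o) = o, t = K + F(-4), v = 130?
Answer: 259537/6 ≈ 43256.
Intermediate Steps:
K = -58 (K = 4 - 62 = -58)
F(j) = -⅙ - j²/6 (F(j) = -(j*j + 1)/6 = -(j² + 1)/6 = -(1 + j²)/6 = -⅙ - j²/6)
t = -365/6 (t = -58 + (-⅙ - ⅙*(-4)²) = -58 + (-⅙ - ⅙*16) = -58 + (-⅙ - 8/3) = -58 - 17/6 = -365/6 ≈ -60.833)
(b(t) + 5617) + 290*v = (-365/6 + 5617) + 290*130 = 33337/6 + 37700 = 259537/6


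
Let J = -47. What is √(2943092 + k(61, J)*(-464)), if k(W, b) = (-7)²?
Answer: 6*√81121 ≈ 1708.9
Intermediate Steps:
k(W, b) = 49
√(2943092 + k(61, J)*(-464)) = √(2943092 + 49*(-464)) = √(2943092 - 22736) = √2920356 = 6*√81121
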